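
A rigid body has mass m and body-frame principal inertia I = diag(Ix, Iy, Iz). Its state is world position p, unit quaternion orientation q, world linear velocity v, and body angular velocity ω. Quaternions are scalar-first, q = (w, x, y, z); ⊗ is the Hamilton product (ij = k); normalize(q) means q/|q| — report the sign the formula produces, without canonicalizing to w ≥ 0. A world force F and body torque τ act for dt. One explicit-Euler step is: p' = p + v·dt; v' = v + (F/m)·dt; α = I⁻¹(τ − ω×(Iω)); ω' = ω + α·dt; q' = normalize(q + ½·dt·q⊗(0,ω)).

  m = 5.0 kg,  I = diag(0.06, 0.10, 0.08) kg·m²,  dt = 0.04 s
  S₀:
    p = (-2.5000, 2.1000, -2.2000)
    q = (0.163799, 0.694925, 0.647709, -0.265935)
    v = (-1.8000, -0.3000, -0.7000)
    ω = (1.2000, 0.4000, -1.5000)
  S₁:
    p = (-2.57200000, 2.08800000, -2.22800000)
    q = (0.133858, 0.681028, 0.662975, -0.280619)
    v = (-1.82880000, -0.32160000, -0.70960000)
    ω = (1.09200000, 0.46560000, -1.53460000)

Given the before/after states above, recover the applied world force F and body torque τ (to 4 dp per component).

F = (-3.6000, -2.7000, -1.2000)
τ = (-0.1500, 0.2000, -0.0500)

ω₁ − ω₀ = (-0.10800000, 0.06560000, -0.03460000)
I·α + gyro = (-0.1500, 0.2000, -0.0500)
v₁ − v₀ = (-0.02880000, -0.02160000, -0.00960000)
F = m·Δv/dt = (-3.6000, -2.7000, -1.2000)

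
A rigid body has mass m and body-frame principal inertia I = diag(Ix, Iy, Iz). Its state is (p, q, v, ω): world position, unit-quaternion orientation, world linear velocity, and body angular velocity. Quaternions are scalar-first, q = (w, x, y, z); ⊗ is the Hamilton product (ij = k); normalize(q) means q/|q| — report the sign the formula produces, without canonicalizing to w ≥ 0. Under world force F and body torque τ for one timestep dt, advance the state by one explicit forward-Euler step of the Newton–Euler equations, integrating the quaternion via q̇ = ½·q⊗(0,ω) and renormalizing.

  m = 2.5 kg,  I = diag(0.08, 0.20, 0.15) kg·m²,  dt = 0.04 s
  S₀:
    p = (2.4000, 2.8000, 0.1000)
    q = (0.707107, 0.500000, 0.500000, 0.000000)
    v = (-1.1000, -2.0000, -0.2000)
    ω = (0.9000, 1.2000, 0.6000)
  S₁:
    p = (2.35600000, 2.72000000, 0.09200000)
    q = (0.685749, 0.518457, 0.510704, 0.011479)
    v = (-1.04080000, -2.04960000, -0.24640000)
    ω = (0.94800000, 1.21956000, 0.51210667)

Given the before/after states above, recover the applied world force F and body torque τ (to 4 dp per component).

F = (3.7000, -3.1000, -2.9000)
τ = (0.0600, 0.0600, -0.2000)

v₁ − v₀ = (0.05920000, -0.04960000, -0.04640000)
F = m·Δv/dt = (3.7000, -3.1000, -2.9000)
Δω = ω₁−ω₀ = (0.04800000, 0.01956000, -0.08789333)
gyro term ω₀×Iω₀ = (-0.0360, -0.0378, 0.1296)
applied torque τ = (0.0600, 0.0600, -0.2000)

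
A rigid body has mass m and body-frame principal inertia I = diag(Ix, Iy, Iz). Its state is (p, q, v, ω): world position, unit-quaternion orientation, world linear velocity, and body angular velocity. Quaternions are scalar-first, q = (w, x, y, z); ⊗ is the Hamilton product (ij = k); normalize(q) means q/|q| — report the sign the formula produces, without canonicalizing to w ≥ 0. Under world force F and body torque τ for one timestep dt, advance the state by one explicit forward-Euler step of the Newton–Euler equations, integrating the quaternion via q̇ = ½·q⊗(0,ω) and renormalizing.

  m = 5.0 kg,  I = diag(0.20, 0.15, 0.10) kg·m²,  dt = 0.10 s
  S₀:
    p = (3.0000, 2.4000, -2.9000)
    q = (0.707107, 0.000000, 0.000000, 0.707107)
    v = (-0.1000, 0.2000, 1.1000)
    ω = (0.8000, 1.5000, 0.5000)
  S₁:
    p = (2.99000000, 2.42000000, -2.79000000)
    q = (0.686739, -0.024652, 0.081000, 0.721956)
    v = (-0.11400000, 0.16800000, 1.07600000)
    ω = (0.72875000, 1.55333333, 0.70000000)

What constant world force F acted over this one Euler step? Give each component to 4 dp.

velocity change Δv = (-0.01400000, -0.03200000, -0.02400000)
F = m·Δv/dt = (-0.7000, -1.6000, -1.2000)

F = (-0.7000, -1.6000, -1.2000)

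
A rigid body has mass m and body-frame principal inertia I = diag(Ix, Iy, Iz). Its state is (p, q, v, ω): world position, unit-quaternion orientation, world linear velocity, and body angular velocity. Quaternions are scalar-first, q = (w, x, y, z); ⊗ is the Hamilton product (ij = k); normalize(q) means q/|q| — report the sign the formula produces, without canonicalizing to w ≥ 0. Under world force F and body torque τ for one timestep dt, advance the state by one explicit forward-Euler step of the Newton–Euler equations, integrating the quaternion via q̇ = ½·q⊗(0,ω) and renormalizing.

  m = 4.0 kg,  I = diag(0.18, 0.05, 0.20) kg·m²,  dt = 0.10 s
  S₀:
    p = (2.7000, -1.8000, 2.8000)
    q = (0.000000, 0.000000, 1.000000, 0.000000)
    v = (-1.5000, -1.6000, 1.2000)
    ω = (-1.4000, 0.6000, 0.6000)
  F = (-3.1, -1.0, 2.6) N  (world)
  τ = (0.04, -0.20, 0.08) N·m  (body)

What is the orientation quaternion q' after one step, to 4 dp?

Hamilton product q⊗(0,ω) = (-0.6000000, 0.6000000, 0.0000000, 1.4000000)
q + ½dt·q⊗(0,ω), renormalized = (-0.0299, 0.0299, 0.9967, 0.0698)

q' = (-0.0299, 0.0299, 0.9967, 0.0698)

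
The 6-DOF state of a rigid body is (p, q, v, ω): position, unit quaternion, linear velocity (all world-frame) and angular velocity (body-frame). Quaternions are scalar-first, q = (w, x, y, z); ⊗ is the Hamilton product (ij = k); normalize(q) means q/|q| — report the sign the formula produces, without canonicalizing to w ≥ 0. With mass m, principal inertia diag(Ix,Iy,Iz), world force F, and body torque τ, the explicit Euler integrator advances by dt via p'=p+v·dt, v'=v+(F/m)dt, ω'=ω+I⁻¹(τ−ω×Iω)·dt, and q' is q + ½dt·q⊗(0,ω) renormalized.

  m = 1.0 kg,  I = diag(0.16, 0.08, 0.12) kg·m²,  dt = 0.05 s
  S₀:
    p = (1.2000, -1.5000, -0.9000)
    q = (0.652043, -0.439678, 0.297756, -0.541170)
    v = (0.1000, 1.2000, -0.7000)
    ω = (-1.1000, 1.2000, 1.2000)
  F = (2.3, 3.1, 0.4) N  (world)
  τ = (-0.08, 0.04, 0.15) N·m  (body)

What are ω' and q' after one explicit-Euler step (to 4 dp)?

α = I⁻¹(τ − ω×Iω) = (-0.8600, 1.1600, 0.3700)
new body rate ω' = (-1.1430, 1.2580, 1.2185)
2q̇ = q⊗(0,ω) = (-0.1915490, 0.2894639, 1.9053522, 0.5823696)
q' = normalize(q + ½dt·q⊗(0,ω)) = (0.6464, -0.4319, 0.3449, -0.5259)

ω' = (-1.1430, 1.2580, 1.2185)
q' = (0.6464, -0.4319, 0.3449, -0.5259)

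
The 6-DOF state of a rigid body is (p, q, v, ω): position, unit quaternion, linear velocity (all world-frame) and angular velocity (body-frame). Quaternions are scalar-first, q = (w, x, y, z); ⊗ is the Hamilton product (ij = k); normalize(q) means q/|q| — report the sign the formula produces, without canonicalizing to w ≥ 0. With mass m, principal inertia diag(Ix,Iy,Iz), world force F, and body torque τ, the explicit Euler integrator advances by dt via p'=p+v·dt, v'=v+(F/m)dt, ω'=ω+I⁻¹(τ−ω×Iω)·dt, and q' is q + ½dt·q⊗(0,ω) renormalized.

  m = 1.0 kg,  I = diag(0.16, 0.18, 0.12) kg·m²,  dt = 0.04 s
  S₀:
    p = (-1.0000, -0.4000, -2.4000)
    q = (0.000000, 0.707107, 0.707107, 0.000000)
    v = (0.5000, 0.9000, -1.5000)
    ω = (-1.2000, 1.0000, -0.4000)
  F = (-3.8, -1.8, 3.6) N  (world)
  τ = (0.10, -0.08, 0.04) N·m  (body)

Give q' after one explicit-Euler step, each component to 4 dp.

Hamilton product q⊗(0,ω) = (0.1414214, -0.2828428, 0.2828428, 1.5556354)
updated quaternion q' = (0.0028, 0.7011, 0.7124, 0.0311)

q' = (0.0028, 0.7011, 0.7124, 0.0311)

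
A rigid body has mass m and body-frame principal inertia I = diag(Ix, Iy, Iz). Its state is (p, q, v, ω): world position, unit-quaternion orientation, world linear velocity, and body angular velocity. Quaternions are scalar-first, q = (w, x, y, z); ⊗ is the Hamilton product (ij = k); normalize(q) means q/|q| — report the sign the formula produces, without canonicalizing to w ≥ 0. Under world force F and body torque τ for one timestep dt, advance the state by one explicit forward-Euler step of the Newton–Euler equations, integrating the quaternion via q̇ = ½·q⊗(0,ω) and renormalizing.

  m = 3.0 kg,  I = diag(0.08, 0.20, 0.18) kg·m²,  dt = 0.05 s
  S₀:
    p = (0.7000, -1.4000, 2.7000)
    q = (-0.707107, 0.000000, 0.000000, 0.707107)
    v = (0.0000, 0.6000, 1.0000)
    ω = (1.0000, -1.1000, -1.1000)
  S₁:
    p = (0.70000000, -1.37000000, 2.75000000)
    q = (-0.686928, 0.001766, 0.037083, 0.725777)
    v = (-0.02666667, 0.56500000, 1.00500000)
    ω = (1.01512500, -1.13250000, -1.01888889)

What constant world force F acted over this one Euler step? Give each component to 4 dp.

F = (-1.6000, -2.1000, 0.3000)

velocity change Δv = (-0.02666667, -0.03500000, 0.00500000)
F = m·Δv/dt = (-1.6000, -2.1000, 0.3000)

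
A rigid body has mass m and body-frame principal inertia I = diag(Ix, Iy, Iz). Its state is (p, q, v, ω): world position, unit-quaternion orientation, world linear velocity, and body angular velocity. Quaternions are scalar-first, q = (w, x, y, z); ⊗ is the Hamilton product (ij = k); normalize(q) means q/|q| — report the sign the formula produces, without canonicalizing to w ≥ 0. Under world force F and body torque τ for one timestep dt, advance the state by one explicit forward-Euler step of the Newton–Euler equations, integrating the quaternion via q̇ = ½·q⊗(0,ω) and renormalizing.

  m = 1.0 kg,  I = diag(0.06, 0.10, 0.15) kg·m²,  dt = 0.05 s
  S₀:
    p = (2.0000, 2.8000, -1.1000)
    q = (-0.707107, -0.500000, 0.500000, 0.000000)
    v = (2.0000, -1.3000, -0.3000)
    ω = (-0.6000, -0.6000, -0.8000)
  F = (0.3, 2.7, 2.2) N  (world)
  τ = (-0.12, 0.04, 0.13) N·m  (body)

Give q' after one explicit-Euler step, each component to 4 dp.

Hamilton product q⊗(0,ω) = (0.0000000, 0.0242642, 0.0242642, 1.1656856)
q + ½dt·q⊗(0,ω), renormalized = (-0.7068, -0.4992, 0.5004, 0.0291)

q' = (-0.7068, -0.4992, 0.5004, 0.0291)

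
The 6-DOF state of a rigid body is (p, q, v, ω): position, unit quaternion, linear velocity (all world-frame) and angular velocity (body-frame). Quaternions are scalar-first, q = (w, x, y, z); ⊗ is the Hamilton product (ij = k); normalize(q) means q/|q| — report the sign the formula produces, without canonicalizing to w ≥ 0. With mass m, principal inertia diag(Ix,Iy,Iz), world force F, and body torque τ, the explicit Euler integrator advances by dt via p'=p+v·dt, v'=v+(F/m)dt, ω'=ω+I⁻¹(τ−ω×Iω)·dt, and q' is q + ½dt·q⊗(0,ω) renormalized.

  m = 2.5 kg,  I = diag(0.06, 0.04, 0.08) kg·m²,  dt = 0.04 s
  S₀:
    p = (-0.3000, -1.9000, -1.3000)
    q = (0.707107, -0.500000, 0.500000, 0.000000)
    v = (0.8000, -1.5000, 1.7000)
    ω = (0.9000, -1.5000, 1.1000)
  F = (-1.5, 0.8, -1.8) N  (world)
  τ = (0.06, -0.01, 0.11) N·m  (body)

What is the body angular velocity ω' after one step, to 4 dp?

ω' = (0.9840, -1.4902, 1.1415)

ω×(Iω) gyroscopic = (-0.0660, -0.0198, 0.0270)
α = I⁻¹(τ − ω×Iω) = (2.1000, 0.2450, 1.0375)
ω + α·dt = (0.9840, -1.4902, 1.1415)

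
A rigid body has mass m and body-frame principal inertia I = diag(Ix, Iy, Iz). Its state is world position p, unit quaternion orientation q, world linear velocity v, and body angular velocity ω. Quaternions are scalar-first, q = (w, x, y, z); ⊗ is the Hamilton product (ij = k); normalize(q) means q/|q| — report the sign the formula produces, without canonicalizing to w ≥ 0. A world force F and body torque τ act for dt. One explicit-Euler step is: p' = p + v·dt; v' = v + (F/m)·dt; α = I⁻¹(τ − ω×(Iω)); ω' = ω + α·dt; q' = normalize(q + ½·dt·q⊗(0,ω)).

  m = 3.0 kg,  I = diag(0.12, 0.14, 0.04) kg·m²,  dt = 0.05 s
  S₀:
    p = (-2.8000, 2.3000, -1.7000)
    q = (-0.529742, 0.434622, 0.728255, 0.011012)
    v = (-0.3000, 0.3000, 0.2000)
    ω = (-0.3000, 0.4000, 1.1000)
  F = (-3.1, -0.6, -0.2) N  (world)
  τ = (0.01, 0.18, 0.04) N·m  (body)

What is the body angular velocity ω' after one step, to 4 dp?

ω' = (-0.2775, 0.4737, 1.1530)

precession coupling ω×(Iω) = (-0.0440, -0.0264, -0.0024)
α = I⁻¹(τ − ω×Iω) = (0.4500, 1.4743, 1.0600)
ω' = ω + α·dt = (-0.2775, 0.4737, 1.1530)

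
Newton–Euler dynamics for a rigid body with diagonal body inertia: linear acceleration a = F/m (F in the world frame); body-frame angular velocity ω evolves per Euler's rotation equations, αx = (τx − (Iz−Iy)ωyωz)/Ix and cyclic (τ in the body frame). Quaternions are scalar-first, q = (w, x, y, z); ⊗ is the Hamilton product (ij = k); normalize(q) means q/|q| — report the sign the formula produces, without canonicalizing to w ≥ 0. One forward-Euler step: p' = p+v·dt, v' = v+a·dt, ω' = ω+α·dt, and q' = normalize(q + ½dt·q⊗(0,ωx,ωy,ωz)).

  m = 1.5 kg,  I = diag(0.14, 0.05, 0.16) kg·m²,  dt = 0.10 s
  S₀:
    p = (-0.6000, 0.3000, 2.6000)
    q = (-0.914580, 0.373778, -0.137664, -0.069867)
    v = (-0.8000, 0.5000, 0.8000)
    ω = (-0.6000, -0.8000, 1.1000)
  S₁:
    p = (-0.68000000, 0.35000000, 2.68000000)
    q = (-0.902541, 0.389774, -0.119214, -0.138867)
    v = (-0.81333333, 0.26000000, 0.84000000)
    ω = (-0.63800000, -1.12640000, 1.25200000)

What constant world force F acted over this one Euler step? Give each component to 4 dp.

velocity change Δv = (-0.01333333, -0.24000000, 0.04000000)
applied force F = (-0.2000, -3.6000, 0.6000)

F = (-0.2000, -3.6000, 0.6000)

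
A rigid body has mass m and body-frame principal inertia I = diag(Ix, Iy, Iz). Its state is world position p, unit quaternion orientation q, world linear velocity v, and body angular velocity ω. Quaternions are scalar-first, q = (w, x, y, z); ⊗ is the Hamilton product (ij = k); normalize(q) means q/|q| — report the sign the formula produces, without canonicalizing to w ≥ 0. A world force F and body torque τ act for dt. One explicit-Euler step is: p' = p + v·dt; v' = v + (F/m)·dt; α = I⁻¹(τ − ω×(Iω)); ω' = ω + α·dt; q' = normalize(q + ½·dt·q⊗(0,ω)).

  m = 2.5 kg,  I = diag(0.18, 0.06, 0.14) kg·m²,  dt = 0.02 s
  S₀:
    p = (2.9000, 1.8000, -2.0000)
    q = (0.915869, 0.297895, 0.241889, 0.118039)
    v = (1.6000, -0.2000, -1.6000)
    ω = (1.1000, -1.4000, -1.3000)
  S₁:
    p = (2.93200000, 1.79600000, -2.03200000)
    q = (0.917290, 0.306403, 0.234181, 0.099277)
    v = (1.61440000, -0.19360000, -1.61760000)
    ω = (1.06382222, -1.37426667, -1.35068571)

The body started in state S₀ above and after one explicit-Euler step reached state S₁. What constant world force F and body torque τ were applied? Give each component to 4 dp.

F = (1.8000, 0.8000, -2.2000)
τ = (-0.1800, 0.0200, -0.1700)

Δω = ω₁−ω₀ = (-0.03617778, 0.02573333, -0.05068571)
τ = I·(Δω/dt) + ω₀×(Iω₀) = (-0.1800, 0.0200, -0.1700)
Δv = v₁−v₀ = (0.01440000, 0.00640000, -0.01760000)
F = m·Δv/dt = (1.8000, 0.8000, -2.2000)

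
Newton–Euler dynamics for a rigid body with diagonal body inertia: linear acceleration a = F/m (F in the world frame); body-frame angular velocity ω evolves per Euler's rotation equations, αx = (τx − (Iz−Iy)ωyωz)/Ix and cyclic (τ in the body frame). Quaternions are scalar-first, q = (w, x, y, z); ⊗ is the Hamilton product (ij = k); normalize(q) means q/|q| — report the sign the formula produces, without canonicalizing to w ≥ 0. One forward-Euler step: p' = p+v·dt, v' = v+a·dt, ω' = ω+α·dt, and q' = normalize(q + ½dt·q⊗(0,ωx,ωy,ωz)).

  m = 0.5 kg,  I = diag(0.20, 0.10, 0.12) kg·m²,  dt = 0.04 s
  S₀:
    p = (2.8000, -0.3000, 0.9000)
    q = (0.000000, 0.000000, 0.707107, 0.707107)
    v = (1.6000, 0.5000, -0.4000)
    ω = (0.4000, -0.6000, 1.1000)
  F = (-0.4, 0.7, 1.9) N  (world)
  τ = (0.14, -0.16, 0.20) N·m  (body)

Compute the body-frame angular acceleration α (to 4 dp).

α = (0.7660, -1.9520, 1.4667)

gyro term ω×Iω = (-0.0132, 0.0352, 0.0240)
α = I⁻¹(τ − ω×Iω) = (0.7660, -1.9520, 1.4667)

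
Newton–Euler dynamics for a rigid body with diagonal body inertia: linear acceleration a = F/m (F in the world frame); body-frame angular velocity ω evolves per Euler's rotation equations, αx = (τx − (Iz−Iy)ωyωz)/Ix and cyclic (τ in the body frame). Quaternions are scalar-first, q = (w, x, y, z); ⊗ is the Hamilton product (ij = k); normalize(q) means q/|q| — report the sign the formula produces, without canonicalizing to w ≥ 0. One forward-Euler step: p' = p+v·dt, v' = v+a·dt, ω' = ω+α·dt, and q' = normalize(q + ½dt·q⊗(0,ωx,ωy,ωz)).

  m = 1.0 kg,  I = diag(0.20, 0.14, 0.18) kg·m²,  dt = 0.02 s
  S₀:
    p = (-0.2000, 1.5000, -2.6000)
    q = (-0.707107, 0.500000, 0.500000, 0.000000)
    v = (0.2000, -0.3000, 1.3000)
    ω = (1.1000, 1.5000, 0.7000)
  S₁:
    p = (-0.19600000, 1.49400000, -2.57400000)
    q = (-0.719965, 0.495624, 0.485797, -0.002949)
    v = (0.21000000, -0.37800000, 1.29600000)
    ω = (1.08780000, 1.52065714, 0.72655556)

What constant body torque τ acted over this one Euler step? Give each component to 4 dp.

τ = (-0.0800, 0.1600, 0.1400)

rate change Δω = (-0.01220000, 0.02065714, 0.02655556)
applied torque τ = (-0.0800, 0.1600, 0.1400)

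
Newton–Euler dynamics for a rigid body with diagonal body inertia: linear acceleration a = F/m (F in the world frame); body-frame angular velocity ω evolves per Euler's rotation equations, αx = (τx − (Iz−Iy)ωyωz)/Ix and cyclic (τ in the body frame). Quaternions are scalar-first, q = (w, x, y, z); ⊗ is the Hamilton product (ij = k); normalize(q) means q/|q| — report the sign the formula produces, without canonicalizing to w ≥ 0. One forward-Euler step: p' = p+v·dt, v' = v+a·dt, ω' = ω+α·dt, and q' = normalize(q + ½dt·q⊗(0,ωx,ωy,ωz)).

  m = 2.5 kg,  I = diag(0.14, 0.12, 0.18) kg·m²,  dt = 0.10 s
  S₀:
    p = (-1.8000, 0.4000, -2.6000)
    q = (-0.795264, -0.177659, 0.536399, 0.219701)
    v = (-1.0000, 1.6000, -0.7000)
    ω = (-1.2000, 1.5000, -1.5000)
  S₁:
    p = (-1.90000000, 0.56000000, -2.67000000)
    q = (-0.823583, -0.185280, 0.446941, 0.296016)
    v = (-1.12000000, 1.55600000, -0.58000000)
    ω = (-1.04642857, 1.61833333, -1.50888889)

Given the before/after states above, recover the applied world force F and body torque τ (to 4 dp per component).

F = (-3.0000, -1.1000, 3.0000)
τ = (0.0800, 0.0700, 0.0200)

v₁ − v₀ = (-0.12000000, -0.04400000, 0.12000000)
m·(v₁−v₀)/dt = (-3.0000, -1.1000, 3.0000)
rate change Δω = (0.15357143, 0.11833333, -0.00888889)
τ = I·(Δω/dt) + ω₀×(Iω₀) = (0.0800, 0.0700, 0.0200)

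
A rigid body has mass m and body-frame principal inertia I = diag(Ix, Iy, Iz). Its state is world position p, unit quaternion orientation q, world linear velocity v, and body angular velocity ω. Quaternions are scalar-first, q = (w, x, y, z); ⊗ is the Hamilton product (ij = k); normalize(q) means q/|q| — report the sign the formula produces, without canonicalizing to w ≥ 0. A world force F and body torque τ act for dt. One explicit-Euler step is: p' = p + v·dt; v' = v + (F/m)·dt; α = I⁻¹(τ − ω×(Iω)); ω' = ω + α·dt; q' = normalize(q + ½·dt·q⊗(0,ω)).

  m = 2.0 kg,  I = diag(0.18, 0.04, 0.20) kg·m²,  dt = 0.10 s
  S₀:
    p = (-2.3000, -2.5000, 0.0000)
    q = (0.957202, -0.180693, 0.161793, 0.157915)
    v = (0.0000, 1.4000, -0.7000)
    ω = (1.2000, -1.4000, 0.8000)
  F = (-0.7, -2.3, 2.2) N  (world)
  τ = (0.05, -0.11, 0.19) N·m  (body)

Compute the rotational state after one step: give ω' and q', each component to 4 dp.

ω' = (1.3273, -1.6270, 0.7774)
q' = (0.9682, -0.1052, 0.1109, 0.1981)

(τ − ω×Iω)/I = (1.2733, -2.2700, -0.2260)
ω + α·dt = (1.3273, -1.6270, 0.7774)
2q̇ = q⊗(0,ω) = (0.3170098, 1.4991578, -1.0060304, 0.8245802)
q' = normalize(q + ½dt·q⊗(0,ω)) = (0.9682, -0.1052, 0.1109, 0.1981)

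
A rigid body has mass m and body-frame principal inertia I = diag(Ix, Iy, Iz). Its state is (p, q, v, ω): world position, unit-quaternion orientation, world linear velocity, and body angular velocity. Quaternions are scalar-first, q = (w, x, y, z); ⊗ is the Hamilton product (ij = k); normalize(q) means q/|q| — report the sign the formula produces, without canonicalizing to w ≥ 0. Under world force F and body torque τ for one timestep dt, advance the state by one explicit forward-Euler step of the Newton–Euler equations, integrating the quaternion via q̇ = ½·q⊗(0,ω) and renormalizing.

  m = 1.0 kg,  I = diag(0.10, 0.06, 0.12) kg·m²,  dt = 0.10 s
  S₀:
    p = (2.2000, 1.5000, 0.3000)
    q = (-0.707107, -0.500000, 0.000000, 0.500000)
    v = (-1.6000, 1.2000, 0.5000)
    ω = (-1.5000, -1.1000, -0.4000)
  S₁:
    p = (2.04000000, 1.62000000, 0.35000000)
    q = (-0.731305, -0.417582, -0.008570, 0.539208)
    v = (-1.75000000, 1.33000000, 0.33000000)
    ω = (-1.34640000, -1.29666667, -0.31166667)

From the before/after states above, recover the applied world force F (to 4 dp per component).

velocity change Δv = (-0.15000000, 0.13000000, -0.17000000)
applied force F = (-1.5000, 1.3000, -1.7000)

F = (-1.5000, 1.3000, -1.7000)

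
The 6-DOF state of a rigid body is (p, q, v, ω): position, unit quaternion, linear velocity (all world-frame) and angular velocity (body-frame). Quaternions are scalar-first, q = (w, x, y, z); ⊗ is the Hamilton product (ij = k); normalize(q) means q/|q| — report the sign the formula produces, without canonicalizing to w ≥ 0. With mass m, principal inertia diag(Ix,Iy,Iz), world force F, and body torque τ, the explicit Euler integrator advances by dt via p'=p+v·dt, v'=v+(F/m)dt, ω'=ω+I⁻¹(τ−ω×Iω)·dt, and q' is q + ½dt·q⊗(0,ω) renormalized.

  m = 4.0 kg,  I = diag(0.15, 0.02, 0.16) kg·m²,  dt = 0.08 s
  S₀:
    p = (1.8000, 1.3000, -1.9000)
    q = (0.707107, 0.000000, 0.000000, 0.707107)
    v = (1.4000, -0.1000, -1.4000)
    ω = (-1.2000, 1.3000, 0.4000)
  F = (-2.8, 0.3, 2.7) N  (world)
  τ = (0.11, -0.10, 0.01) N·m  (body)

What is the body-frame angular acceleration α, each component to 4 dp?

precession coupling ω×(Iω) = (0.0728, 0.0048, 0.2028)
α = I⁻¹(τ − ω×Iω) = (0.2480, -5.2400, -1.2050)

α = (0.2480, -5.2400, -1.2050)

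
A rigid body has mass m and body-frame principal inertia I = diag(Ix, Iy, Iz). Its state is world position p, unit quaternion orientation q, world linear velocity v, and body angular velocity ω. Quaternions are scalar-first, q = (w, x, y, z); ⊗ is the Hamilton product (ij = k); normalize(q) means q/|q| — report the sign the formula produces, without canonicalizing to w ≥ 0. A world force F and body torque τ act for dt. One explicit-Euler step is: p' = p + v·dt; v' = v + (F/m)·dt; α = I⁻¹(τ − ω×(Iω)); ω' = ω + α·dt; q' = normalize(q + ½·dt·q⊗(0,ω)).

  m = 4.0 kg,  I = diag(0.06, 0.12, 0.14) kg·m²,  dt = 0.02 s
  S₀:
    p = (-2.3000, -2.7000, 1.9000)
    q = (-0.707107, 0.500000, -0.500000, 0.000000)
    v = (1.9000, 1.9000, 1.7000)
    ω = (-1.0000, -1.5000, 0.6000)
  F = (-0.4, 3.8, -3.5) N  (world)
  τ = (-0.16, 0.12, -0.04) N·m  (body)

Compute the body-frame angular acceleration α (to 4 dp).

ω×(Iω) gyroscopic = (-0.0180, 0.0480, 0.0900)
angular accel α = (-2.3667, 0.6000, -0.9286)

α = (-2.3667, 0.6000, -0.9286)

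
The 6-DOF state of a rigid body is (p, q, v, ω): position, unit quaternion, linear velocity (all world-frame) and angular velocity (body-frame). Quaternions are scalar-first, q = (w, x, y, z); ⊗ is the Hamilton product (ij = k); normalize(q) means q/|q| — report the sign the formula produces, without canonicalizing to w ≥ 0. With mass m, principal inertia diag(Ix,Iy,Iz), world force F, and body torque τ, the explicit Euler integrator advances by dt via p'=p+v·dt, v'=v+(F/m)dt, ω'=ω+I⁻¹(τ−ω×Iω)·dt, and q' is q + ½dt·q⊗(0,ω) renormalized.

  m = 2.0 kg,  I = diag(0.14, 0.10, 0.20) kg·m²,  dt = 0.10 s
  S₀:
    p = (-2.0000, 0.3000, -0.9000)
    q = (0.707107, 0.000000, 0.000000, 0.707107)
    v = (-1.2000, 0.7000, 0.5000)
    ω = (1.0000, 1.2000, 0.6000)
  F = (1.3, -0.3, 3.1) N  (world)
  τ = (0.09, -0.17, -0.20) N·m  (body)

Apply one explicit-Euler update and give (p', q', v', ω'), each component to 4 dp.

a = (0.6500, -0.1500, 1.5500)
new position p' = (-2.1200, 0.3700, -0.8500)
v + (F/m)dt = (-1.1350, 0.6850, 0.6550)
α = I⁻¹(τ − ω×Iω) = (0.1286, -1.3400, -0.7600)
new body rate ω' = (1.0129, 1.0660, 0.5240)
Hamilton product q⊗(0,ω) = (-0.4242642, -0.1414214, 1.5556354, 0.4242642)
q' = normalize(q + ½dt·q⊗(0,ω)) = (0.6835, -0.0070, 0.0775, 0.7258)

p' = (-2.1200, 0.3700, -0.8500)
q' = (0.6835, -0.0070, 0.0775, 0.7258)
v' = (-1.1350, 0.6850, 0.6550)
ω' = (1.0129, 1.0660, 0.5240)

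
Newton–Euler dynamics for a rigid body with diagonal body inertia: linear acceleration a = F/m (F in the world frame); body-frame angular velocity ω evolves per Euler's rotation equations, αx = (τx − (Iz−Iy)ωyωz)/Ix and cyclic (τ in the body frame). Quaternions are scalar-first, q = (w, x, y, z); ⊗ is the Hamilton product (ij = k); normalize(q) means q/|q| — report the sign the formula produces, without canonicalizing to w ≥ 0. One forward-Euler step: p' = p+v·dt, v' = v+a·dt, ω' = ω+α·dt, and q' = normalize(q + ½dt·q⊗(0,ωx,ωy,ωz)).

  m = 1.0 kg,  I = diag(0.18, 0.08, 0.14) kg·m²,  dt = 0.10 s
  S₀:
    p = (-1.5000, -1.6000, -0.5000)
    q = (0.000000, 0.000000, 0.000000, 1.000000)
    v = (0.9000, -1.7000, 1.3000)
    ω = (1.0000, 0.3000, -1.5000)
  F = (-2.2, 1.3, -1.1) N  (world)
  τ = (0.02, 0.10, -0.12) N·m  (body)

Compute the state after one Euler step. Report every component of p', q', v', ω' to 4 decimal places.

p' = (-1.4100, -1.7700, -0.3700)
q' = (0.0747, -0.0149, 0.0498, 0.9959)
v' = (0.6800, -1.5700, 1.1900)
ω' = (1.0261, 0.5000, -1.5643)

new position p' = (-1.4100, -1.7700, -0.3700)
new velocity v' = (0.6800, -1.5700, 1.1900)
precession coupling ω×(Iω) = (-0.0270, -0.0600, -0.0300)
(τ − ω×Iω)/I = (0.2611, 2.0000, -0.6429)
ω + α·dt = (1.0261, 0.5000, -1.5643)
q⊗(0,ω) = (1.5000000, -0.3000000, 1.0000000, 0.0000000)
q' = normalize(q + ½dt·q⊗(0,ω)) = (0.0747, -0.0149, 0.0498, 0.9959)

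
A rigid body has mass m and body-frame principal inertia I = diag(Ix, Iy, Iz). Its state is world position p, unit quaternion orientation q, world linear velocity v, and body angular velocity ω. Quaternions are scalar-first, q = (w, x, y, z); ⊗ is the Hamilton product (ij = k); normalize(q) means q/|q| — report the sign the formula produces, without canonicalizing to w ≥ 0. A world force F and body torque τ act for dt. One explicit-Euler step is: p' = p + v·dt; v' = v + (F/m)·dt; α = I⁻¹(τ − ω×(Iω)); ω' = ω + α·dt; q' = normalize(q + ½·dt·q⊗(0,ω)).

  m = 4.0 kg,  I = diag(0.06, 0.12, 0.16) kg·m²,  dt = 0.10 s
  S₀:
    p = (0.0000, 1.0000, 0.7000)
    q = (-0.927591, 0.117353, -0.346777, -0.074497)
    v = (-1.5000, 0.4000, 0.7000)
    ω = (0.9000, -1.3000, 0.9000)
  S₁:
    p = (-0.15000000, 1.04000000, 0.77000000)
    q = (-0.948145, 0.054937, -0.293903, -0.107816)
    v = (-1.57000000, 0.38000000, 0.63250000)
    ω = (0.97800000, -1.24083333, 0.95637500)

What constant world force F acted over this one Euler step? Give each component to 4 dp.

F = (-2.8000, -0.8000, -2.7000)

velocity change Δv = (-0.07000000, -0.02000000, -0.06750000)
applied force F = (-2.8000, -0.8000, -2.7000)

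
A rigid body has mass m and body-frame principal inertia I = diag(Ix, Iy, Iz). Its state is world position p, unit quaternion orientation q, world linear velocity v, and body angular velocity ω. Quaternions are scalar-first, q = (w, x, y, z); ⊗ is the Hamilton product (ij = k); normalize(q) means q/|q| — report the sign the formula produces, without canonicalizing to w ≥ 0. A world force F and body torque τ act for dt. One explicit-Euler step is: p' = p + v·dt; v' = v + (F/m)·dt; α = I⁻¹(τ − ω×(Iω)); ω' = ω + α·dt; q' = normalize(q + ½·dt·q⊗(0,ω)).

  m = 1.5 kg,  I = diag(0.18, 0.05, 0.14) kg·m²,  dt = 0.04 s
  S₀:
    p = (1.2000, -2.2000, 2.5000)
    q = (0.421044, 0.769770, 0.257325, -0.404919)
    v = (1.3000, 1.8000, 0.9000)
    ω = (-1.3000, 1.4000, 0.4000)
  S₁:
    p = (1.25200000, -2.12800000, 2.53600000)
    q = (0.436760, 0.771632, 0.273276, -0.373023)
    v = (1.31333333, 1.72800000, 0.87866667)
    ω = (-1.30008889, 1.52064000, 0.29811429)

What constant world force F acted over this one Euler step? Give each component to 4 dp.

velocity change Δv = (0.01333333, -0.07200000, -0.02133333)
m·(v₁−v₀)/dt = (0.5000, -2.7000, -0.8000)

F = (0.5000, -2.7000, -0.8000)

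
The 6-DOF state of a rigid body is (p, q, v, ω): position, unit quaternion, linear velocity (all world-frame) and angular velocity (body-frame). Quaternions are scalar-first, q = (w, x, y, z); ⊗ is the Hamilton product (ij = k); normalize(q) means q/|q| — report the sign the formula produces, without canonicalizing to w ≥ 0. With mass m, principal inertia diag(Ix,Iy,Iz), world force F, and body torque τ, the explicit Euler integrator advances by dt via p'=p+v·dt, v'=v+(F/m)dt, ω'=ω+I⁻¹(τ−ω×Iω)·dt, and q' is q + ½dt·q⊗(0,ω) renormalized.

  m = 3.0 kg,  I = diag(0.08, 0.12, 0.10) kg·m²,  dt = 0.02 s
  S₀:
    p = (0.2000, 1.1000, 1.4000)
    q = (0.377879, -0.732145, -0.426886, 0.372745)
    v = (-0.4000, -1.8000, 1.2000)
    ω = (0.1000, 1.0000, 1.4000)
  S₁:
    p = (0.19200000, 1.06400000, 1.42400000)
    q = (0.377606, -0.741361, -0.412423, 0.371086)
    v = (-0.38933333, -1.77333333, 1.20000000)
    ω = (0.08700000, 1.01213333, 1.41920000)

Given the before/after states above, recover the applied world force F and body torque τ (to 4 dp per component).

velocity change Δv = (0.01066667, 0.02666667, 0.00000000)
F = m·Δv/dt = (1.6000, 4.0000, 0.0000)
Δω = ω₁−ω₀ = (-0.01300000, 0.01213333, 0.01920000)
I·α + gyro = (-0.0800, 0.0700, 0.1000)

F = (1.6000, 4.0000, 0.0000)
τ = (-0.0800, 0.0700, 0.1000)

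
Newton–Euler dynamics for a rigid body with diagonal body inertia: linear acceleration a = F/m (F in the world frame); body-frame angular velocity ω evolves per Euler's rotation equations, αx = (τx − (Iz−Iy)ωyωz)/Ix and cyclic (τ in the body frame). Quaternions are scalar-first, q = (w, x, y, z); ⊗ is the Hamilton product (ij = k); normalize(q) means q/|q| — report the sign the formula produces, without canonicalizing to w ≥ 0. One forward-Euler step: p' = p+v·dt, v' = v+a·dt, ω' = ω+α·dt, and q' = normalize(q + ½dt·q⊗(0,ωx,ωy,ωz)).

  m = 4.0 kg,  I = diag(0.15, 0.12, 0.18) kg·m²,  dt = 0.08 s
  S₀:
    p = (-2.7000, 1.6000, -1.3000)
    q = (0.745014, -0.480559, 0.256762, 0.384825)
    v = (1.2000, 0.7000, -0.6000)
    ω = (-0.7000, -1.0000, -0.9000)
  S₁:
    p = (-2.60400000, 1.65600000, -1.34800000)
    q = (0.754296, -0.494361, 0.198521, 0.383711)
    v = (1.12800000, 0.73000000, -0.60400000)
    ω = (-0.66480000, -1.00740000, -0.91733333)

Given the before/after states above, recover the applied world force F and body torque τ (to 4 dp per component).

velocity change Δv = (-0.07200000, 0.03000000, -0.00400000)
applied force F = (-3.6000, 1.5000, -0.2000)
ω₁ − ω₀ = (0.03520000, -0.00740000, -0.01733333)
gyro term ω₀×Iω₀ = (0.0540, -0.0189, -0.0210)
τ = I·(Δω/dt) + ω₀×(Iω₀) = (0.1200, -0.0300, -0.0600)

F = (-3.6000, 1.5000, -0.2000)
τ = (0.1200, -0.0300, -0.0600)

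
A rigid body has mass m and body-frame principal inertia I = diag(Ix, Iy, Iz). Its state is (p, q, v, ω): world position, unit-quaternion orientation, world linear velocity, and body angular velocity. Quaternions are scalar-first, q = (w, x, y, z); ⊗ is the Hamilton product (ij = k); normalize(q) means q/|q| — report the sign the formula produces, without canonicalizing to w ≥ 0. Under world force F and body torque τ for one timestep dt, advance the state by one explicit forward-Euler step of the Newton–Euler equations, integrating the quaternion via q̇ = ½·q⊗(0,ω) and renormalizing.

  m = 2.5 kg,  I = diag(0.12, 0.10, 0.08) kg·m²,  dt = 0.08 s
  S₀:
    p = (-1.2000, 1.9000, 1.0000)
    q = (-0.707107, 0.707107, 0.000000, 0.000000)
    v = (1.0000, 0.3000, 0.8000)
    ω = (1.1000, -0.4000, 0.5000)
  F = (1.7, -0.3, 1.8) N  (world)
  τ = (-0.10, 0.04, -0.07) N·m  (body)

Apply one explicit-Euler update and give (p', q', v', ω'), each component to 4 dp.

gyro term ω×Iω = (0.0040, 0.0220, 0.0088)
(τ − ω×Iω)/I = (-0.8667, 0.1800, -0.9850)
ω + α·dt = (1.0307, -0.3856, 0.4212)
2q̇ = q⊗(0,ω) = (-0.7778177, -0.7778177, -0.0707107, -0.6363963)
q + ½dt·q⊗(0,ω), renormalized = (-0.7373, 0.6751, -0.0028, -0.0254)
new position p' = (-1.1200, 1.9240, 1.0640)
v + (F/m)dt = (1.0544, 0.2904, 0.8576)

p' = (-1.1200, 1.9240, 1.0640)
q' = (-0.7373, 0.6751, -0.0028, -0.0254)
v' = (1.0544, 0.2904, 0.8576)
ω' = (1.0307, -0.3856, 0.4212)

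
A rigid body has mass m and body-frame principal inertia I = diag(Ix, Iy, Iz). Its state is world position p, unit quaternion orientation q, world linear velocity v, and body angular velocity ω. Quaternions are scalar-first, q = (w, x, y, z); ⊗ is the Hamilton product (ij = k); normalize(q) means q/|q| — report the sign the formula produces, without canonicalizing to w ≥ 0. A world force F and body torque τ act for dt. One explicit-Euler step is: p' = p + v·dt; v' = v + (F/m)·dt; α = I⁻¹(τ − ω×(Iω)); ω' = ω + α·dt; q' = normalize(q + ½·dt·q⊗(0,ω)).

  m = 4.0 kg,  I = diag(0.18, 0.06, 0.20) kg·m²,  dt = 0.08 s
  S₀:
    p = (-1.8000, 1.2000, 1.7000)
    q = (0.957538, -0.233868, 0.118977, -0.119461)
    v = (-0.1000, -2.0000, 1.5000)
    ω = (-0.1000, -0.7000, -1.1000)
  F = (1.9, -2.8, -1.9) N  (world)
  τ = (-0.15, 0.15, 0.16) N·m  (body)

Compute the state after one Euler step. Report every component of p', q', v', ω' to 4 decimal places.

p' = (-1.8080, 1.0400, 1.8200)
q' = (0.9534, -0.2459, 0.0822, -0.1544)
v' = (-0.0620, -2.0560, 1.4620)
ω' = (-0.2146, -0.4971, -1.0326)

ω×(Iω) gyroscopic = (0.1078, -0.0022, -0.0084)
α = I⁻¹(τ − ω×Iω) = (-1.4322, 2.5367, 0.8420)
new body rate ω' = (-0.2146, -0.4971, -1.0326)
q⊗(0,ω) = (-0.0715100, -0.3102512, -0.9155853, -0.8776865)
updated quaternion q' = (0.9534, -0.2459, 0.0822, -0.1544)
p' = p + v·dt = (-1.8080, 1.0400, 1.8200)
new velocity v' = (-0.0620, -2.0560, 1.4620)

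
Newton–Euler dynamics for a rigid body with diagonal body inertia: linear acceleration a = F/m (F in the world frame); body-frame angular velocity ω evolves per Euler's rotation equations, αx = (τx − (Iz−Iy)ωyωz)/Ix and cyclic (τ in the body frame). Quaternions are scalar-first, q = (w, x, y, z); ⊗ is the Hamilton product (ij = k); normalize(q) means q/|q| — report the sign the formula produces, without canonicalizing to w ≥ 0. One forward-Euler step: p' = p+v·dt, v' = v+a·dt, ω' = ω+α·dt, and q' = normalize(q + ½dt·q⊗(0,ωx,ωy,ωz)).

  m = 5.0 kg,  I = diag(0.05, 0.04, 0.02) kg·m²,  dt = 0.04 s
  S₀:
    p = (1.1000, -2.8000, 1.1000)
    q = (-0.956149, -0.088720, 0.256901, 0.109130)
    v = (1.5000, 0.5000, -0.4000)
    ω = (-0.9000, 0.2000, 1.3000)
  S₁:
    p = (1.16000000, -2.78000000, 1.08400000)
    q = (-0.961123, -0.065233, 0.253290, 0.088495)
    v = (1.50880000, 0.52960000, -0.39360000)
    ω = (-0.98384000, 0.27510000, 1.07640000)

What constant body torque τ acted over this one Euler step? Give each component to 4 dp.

τ = (-0.1100, 0.0400, -0.1100)

Δω = ω₁−ω₀ = (-0.08384000, 0.07510000, -0.22360000)
precession coupling = (-0.0052, -0.0351, 0.0018)
τ = I·(Δω/dt) + ω₀×(Iω₀) = (-0.1100, 0.0400, -0.1100)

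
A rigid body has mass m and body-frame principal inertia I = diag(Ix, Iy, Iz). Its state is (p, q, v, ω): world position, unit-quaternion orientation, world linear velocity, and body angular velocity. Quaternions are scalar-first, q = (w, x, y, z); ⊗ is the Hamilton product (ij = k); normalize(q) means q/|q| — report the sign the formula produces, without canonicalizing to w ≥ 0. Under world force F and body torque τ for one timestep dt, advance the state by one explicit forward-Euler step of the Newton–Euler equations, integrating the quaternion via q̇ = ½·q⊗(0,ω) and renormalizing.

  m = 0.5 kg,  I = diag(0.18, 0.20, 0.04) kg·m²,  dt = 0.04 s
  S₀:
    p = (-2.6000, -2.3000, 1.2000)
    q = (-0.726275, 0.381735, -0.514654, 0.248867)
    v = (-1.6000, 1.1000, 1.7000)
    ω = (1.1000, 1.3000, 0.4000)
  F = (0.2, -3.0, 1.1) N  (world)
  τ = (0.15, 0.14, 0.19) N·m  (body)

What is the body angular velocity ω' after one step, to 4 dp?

ω' = (1.1518, 1.3157, 0.5614)

α = I⁻¹(τ − ω×Iω) = (1.2956, 0.3920, 4.0350)
ω' = ω + α·dt = (1.1518, 1.3157, 0.5614)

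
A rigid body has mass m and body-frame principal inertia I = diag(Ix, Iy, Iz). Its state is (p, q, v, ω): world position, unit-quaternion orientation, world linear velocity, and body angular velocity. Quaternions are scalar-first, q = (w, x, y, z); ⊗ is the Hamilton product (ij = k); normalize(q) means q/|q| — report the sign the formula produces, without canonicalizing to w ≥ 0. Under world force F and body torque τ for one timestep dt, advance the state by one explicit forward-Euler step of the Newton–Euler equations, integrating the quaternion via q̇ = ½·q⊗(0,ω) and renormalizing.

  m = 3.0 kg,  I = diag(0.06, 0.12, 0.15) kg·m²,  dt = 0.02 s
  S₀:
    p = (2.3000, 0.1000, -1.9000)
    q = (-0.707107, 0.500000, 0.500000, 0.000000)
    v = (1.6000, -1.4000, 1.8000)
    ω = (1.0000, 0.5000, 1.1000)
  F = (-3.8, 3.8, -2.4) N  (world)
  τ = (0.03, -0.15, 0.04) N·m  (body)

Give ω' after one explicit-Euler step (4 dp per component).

ω×(Iω) gyroscopic = (0.0165, -0.0990, 0.0300)
α = I⁻¹(τ − ω×Iω) = (0.2250, -0.4250, 0.0667)
ω + α·dt = (1.0045, 0.4915, 1.1013)

ω' = (1.0045, 0.4915, 1.1013)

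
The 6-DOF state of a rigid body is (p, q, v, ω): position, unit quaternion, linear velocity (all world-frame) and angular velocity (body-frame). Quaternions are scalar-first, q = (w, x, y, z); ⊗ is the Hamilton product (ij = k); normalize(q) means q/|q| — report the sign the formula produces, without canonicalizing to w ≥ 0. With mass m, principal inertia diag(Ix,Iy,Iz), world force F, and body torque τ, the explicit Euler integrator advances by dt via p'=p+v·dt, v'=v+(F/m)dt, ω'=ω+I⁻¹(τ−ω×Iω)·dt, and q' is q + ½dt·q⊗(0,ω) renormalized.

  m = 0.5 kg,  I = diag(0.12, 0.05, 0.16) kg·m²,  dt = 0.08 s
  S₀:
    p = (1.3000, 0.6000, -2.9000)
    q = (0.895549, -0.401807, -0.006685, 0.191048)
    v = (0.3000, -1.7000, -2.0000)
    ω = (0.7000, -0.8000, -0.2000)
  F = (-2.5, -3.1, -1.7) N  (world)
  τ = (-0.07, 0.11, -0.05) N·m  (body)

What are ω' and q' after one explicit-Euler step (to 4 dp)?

α = I⁻¹(τ − ω×Iω) = (-0.7300, 2.0880, -0.5575)
ω' = ω + α·dt = (0.6416, -0.6330, -0.2446)
q⊗(0,ω) = (0.3141265, 0.7810597, -0.6630670, 0.1470153)
q' = normalize(q + ½dt·q⊗(0,ω)) = (0.9073, -0.3702, -0.0332, 0.1967)

ω' = (0.6416, -0.6330, -0.2446)
q' = (0.9073, -0.3702, -0.0332, 0.1967)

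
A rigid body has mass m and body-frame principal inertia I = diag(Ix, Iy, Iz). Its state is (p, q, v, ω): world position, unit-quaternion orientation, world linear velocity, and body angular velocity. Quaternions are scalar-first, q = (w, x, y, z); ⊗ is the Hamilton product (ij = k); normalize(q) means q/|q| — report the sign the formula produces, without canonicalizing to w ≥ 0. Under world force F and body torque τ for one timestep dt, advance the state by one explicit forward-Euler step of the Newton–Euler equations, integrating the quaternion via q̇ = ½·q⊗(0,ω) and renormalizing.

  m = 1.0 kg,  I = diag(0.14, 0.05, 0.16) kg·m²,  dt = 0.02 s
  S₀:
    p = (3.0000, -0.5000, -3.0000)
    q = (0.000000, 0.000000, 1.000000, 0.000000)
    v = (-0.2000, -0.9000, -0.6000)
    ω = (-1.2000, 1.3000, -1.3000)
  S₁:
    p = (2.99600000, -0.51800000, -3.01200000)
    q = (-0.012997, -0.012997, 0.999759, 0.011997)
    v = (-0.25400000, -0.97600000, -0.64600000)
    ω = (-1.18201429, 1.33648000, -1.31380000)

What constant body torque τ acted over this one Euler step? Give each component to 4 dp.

τ = (-0.0600, 0.0600, 0.0300)

Δω = ω₁−ω₀ = (0.01798571, 0.03648000, -0.01380000)
τ = I·(Δω/dt) + ω₀×(Iω₀) = (-0.0600, 0.0600, 0.0300)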